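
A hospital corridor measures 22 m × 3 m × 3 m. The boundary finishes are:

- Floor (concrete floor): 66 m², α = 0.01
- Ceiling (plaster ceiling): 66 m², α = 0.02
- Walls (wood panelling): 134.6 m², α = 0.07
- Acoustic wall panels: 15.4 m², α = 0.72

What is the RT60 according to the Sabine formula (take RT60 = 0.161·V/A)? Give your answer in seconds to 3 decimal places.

1.417 s

Total absorption A = 66·0.01 + 66·0.02 + 134.6·0.07 + 15.4·0.72
  = 0.660 + 1.320 + 9.422 + 11.088 = 22.490 m² sabins.
V = 22·3·3 = 198 m³.
RT60 = 0.161 · V / A = 0.161 × 198 / 22.490 = 1.417 s.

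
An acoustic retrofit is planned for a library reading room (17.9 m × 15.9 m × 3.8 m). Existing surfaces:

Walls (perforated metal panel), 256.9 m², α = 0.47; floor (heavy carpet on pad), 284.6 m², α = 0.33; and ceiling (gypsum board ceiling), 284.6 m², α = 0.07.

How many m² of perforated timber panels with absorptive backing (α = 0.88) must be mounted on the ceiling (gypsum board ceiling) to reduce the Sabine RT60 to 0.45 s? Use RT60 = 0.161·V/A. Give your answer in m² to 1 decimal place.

188.1

Equivalent absorption area: A₁ = 256.9*0.47 + 284.6*0.33 + 284.6*0.07 = 234.583 m².
V = 1081.518 m³. Target absorption A₂ = 0.161 × 1081.518 / 0.45 = 386.943 sabins.
ΔA needed = 386.943 − 234.583 = 152.360 sabins.
Net gain per m²: Δα = 0.88 − 0.07 = 0.81.
Panel area = 152.360 / 0.81 = 188.1 m².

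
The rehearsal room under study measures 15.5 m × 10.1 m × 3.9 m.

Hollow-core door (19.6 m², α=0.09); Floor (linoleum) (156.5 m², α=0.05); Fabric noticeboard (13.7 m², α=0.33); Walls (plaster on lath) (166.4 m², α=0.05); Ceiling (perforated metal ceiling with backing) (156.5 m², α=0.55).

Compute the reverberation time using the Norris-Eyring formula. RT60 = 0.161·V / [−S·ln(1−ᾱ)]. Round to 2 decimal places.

0.81 s

Total surface area S = 19.6 + 156.5 + 13.7 + 166.4 + 156.5 = 512.7 m².
Σ(Sᵢαᵢ) = 19.6×0.09 + 156.5×0.05 + 13.7×0.33 + 166.4×0.05 + 156.5×0.55 = 108.505.
ᾱ = 108.505 / 512.7 = 0.2116.
Eyring denominator: −S ln(1−ᾱ) = 121.894.
V = 15.5 × 10.1 × 3.9 = 610.545 m³.
RT60 = 0.161 × 610.545 / 121.894 = 0.81 s.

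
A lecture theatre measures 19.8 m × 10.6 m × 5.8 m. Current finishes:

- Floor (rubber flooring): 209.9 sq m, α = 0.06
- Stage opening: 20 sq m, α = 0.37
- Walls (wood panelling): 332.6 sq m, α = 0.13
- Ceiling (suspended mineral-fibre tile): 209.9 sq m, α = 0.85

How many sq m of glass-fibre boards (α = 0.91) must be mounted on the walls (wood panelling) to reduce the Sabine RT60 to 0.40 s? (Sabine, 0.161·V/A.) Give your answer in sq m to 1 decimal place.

A₁ = Σ Sᵢαᵢ = 209.9*0.06 + 20*0.37 + 332.6*0.13 + 209.9*0.85 = 241.647 sabins.
V = 1217.304 m³. Target absorption A₂ = 0.161 × 1217.304 / 0.40 = 489.965 sabins.
Absorption to add: 489.965 − 241.647 = 248.318 sabins.
Net gain per sq m: Δα = 0.91 − 0.13 = 0.78.
Panel area = 248.318 / 0.78 = 318.4 sq m.

318.4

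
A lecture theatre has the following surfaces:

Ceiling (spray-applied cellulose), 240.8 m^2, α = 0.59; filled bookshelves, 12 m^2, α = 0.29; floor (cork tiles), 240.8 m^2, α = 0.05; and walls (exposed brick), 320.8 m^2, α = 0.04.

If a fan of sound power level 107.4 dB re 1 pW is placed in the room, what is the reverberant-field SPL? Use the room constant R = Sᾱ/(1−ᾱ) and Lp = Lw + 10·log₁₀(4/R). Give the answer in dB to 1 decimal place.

90.1 dB

Σ(Sᵢαᵢ) = 240.8·0.59 + 12·0.29 + 240.8·0.05 + 320.8·0.04 = 170.424; total area S = 814.4 m^2.
ᾱ = 170.424/814.4 = 0.2093; R = Sᾱ/(1−ᾱ) = 170.424/(1−0.2093) = 215.536 m^2.
Lp = Lw + 10 log₁₀(4/R) = 107.4 -17.31 = 90.1 dB.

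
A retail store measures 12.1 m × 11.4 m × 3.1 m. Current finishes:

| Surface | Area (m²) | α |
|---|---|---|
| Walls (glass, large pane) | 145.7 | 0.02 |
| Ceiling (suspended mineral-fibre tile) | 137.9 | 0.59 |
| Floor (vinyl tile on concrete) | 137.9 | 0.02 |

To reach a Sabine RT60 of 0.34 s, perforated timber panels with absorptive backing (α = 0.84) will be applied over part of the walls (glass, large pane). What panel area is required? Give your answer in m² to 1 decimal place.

140.8

Total absorption A₁ = 145.7×0.02 + 137.9×0.59 + 137.9×0.02
  = 2.914 + 81.361 + 2.758 = 87.033 m² sabins.
V = 427.614 m³. Target absorption A₂ = 0.161 × 427.614 / 0.34 = 202.488 sabins.
ΔA needed = 202.488 − 87.033 = 115.455 sabins.
Each m² of panel replacing the walls (glass, large pane) adds (0.84 − 0.02) = 0.82 sabins.
Area = ΔA/Δα = 115.455/0.82 = 140.8 m².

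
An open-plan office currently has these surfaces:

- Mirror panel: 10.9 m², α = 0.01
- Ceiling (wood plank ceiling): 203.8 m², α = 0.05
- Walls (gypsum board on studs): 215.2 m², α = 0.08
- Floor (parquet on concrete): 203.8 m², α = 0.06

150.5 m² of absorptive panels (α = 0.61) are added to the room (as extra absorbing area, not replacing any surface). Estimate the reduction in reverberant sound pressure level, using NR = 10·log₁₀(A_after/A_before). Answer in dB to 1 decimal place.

5.2 dB

A_before = Σ Sᵢαᵢ = 10.9*0.01 + 203.8*0.05 + 215.2*0.08 + 203.8*0.06 = 39.743 sabins.
Added absorption = 150.5 × 0.61 = 91.805 sabins.
New total A_after = 131.548 sabins.
Reduction = 10 log₁₀(A_after/A_before) = 10 log₁₀(3.3100) = 5.2 dB.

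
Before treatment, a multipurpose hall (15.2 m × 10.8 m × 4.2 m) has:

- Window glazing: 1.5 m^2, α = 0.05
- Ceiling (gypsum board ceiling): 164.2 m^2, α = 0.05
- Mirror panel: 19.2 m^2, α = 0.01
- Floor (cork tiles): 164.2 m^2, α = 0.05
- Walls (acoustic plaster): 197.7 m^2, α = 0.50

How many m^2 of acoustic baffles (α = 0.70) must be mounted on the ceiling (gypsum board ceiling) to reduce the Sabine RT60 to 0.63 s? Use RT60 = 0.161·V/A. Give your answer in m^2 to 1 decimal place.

Total absorption A₁ = 1.5×0.05 + 164.2×0.05 + 19.2×0.01 + 164.2×0.05 + 197.7×0.50
  = 0.075 + 8.210 + 0.192 + 8.210 + 98.850 = 115.537 m^2 sabins.
Required A₂ = 0.161·689.472/0.63 = 176.198 sabins.
Absorption to add: 176.198 − 115.537 = 60.661 sabins.
Each m^2 of panel replacing the ceiling (gypsum board ceiling) adds (0.70 − 0.05) = 0.65 sabins.
Panel area = 60.661 / 0.65 = 93.3 m^2.

93.3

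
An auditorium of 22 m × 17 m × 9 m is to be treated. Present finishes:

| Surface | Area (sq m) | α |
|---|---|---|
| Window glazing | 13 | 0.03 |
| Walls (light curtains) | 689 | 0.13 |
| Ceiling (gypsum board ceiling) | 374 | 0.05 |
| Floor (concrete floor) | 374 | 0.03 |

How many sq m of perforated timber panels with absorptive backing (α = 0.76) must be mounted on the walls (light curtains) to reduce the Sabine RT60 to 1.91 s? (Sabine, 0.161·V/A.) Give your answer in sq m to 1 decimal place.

A₁ = Σ Sᵢαᵢ = 13·0.03 + 689·0.13 + 374·0.05 + 374·0.03 = 119.880 sabins.
Required A₂ = 0.161·3366/1.91 = 283.731 sabins.
Absorption to add: 283.731 − 119.880 = 163.851 sabins.
Each sq m of panel replacing the walls (light curtains) adds (0.76 − 0.13) = 0.63 sabins.
Panel area = 163.851 / 0.63 = 260.1 sq m.

260.1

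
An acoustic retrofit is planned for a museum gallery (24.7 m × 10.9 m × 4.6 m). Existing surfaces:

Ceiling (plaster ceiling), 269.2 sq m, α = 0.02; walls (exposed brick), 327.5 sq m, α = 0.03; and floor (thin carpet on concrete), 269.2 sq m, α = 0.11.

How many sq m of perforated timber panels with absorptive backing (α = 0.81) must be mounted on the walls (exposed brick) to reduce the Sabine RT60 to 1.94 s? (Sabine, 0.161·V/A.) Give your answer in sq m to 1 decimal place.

Equivalent absorption area: A₁ = 269.2×0.02 + 327.5×0.03 + 269.2×0.11 = 44.821 sq m.
V = 1238.458 m³. Target absorption A₂ = 0.161 × 1238.458 / 1.94 = 102.779 sabins.
ΔA needed = 102.779 − 44.821 = 57.958 sabins.
Net gain per sq m: Δα = 0.81 − 0.03 = 0.78.
Area = ΔA/Δα = 57.958/0.78 = 74.3 sq m.

74.3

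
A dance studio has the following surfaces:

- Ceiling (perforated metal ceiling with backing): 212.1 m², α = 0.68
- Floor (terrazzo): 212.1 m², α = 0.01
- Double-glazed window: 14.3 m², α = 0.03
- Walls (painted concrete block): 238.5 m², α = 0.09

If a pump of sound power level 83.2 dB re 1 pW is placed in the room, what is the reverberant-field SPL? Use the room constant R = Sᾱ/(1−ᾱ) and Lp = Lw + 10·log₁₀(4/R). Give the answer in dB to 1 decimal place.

Σ(Sᵢαᵢ) = 212.1·0.68 + 212.1·0.01 + 14.3·0.03 + 238.5·0.09 = 168.243; total area S = 677.0 m².
ᾱ = 0.2485, so room constant R = A/(1−ᾱ) = 223.876 m².
Lp = 83.2 + 10·log₁₀(4/223.876) = 83.2 + (-17.48) = 65.7 dB.

65.7 dB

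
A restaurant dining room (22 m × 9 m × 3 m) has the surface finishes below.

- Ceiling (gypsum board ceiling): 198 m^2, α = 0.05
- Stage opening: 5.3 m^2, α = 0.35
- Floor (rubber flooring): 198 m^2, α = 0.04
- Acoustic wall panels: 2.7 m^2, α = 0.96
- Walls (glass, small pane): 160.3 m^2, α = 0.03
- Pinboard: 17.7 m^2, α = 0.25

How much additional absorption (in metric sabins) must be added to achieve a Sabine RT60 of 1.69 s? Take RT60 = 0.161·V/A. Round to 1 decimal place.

Equivalent absorption area: A₁ = 198*0.05 + 5.3*0.35 + 198*0.04 + 2.7*0.96 + 160.3*0.03 + 17.7*0.25 = 31.501 m^2.
V = 594 m³. Required absorption A₂ = 0.161 × 594 / 1.69 = 56.588 sabins.
Shortfall: 56.588 − 31.501 = 25.1 sabins.

25.1 sabins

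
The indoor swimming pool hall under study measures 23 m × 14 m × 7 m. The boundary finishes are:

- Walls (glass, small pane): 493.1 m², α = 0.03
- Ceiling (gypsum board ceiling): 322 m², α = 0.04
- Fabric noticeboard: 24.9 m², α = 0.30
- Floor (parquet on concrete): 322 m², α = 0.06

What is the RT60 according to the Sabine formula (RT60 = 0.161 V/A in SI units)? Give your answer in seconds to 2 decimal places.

6.66 s

Summing Sᵢαᵢ: 14.793 + 12.880 + 7.470 + 19.320 → A = 54.463 sabins.
V = 23·14·7 = 2254 m³.
RT60 = 0.161 · V / A = 0.161 × 2254 / 54.463 = 6.66 s.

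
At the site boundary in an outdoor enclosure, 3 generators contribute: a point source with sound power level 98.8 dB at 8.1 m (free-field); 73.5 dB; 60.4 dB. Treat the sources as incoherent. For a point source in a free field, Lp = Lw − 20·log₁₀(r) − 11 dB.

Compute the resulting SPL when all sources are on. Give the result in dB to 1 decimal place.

75.1 dB

Source at 8.1 m: Lp = 98.8 − 20·log₁₀(8.1) − 11 = 69.6 dB.
Converting to relative power and adding: 10^(69.6/10) + 10^(73.5/10) + 10^(60.4/10) = 3.26e+07.
Back to dB: 10·log₁₀ Σ = 75.1 dB.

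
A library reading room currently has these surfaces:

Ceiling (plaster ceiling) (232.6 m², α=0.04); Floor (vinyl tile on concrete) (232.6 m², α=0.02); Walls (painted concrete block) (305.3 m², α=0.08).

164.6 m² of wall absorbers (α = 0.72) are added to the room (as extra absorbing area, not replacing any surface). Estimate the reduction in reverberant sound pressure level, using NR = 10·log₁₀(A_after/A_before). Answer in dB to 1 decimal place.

6.1 dB

Total absorption A_before = 232.6*0.04 + 232.6*0.02 + 305.3*0.08
  = 9.304 + 4.652 + 24.424 = 38.380 m² sabins.
Treatment contributes 164.6·0.72 = 118.512 sabins.
A_after = 38.380 + 118.512 = 156.892 sabins.
NR = 10·log₁₀(156.892/38.380) = 6.1 dB.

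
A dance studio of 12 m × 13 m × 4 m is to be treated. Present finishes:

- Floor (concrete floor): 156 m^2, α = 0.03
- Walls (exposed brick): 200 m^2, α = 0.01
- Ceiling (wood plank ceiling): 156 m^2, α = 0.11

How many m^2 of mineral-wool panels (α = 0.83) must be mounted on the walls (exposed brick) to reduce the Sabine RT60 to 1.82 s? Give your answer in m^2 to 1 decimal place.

38.2

Total absorption A₁ = 156·0.03 + 200·0.01 + 156·0.11
  = 4.680 + 2.000 + 17.160 = 23.840 m^2 sabins.
V = 624 m³. Target absorption A₂ = 0.161 × 624 / 1.82 = 55.200 sabins.
ΔA needed = 55.200 − 23.840 = 31.360 sabins.
Each m^2 of panel replacing the walls (exposed brick) adds (0.83 − 0.01) = 0.82 sabins.
Panel area = 31.360 / 0.82 = 38.2 m^2.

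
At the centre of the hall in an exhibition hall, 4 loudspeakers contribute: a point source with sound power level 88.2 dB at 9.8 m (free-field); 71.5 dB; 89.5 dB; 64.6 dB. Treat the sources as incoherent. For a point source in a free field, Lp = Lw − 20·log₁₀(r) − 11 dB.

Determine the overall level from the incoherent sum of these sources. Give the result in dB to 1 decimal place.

Source at 9.8 m: Lp = 88.2 − 20·log₁₀(9.8) − 11 = 57.4 dB.
Σ 10^(Lᵢ/10) = 9.088e+08.
L_total = 10·log₁₀(9.088e+08) = 89.6 dB.

89.6 dB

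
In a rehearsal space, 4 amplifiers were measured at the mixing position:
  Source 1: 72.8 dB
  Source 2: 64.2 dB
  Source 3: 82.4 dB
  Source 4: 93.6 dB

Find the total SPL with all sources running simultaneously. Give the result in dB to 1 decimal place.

Converting to relative power and adding: 10^(72.8/10) + 10^(64.2/10) + 10^(82.4/10) + 10^(93.6/10) = 2.486e+09.
Combined level = 10 log₁₀(2.486e+09) = 94.0 dB.

94.0 dB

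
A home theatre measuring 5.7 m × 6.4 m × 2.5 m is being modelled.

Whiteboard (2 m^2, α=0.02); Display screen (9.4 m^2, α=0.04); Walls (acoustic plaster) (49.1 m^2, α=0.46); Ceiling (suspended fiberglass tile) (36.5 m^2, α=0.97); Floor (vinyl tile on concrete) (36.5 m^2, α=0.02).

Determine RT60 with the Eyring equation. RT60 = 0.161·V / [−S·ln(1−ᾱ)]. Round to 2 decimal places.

0.19 seconds

S = Σ Sᵢ = 133.5 m^2.
Absorption A = 2·0.02 + 9.4·0.04 + 49.1·0.46 + 36.5·0.97 + 36.5·0.02 = 59.137 sabins.
Mean coefficient ᾱ = A/S = 0.4430.
Eyring denominator: −S ln(1−ᾱ) = 78.123.
V = 5.7 × 6.4 × 2.5 = 91.2 m³.
RT60 = 0.161 × 91.2 / 78.123 = 0.19 s.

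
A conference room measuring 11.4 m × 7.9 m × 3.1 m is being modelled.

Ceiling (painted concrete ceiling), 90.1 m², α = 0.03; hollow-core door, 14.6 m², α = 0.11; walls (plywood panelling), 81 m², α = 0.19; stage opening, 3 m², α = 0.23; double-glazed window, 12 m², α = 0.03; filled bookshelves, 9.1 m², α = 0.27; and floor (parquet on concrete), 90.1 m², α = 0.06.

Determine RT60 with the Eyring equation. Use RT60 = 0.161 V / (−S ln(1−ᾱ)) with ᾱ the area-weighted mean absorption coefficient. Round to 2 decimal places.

1.49 sec

Total surface area S = 90.1 + 14.6 + 81 + 3 + 12 + 9.1 + 90.1 = 299.9 m².
Σ(Sᵢαᵢ) = 90.1×0.03 + 14.6×0.11 + 81×0.19 + 3×0.23 + 12×0.03 + 9.1×0.27 + 90.1×0.06 = 28.612.
Mean coefficient ᾱ = A/S = 0.0954.
Eyring denominator: −S ln(1−ᾱ) = 30.069.
V = 11.4 × 7.9 × 3.1 = 279.186 m³.
T = 0.161·V/[−S·ln(1−ᾱ)] = 0.161·279.186/30.069 = 1.49 s.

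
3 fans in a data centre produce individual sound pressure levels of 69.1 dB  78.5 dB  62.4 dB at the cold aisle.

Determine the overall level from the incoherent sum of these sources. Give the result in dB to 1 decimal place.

Sum in the linear (power) domain: Σ 10^(Lᵢ/10) = 10^(69.1/10) + 10^(78.5/10) + 10^(62.4/10) = 8.066e+07.
Combined level = 10 log₁₀(8.066e+07) = 79.1 dB.

79.1 dB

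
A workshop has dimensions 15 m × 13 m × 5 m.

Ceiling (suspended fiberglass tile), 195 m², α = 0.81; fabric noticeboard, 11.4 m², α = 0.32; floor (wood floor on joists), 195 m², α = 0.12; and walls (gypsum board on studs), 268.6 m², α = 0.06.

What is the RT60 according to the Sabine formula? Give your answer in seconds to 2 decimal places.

Summing Sᵢαᵢ: 157.950 + 3.648 + 23.400 + 16.116 → A = 201.114 sabins.
Room volume: 975 m³.
RT60 = 0.161 · V / A = 0.161 × 975 / 201.114 = 0.78 s.

0.78 seconds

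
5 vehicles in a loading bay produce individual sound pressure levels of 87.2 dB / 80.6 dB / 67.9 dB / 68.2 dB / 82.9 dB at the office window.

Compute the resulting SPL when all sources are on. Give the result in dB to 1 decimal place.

89.3 dB

Converting to relative power and adding: 10^(87.2/10) + 10^(80.6/10) + 10^(67.9/10) + 10^(68.2/10) + 10^(82.9/10) = 8.474e+08.
L_total = 10·log₁₀(8.474e+08) = 89.3 dB.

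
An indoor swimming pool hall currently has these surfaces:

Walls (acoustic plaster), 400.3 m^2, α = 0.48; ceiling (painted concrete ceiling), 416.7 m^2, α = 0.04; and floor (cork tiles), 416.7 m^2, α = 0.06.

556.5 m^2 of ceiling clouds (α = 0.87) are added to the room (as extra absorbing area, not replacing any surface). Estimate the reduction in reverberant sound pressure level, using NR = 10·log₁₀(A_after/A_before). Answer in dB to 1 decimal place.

Equivalent absorption area: A_before = 400.3×0.48 + 416.7×0.04 + 416.7×0.06 = 233.814 m^2.
Added absorption = 556.5 × 0.87 = 484.155 sabins.
A_after = 233.814 + 484.155 = 717.969 sabins.
Reduction = 10 log₁₀(A_after/A_before) = 10 log₁₀(3.0707) = 4.9 dB.

4.9 dB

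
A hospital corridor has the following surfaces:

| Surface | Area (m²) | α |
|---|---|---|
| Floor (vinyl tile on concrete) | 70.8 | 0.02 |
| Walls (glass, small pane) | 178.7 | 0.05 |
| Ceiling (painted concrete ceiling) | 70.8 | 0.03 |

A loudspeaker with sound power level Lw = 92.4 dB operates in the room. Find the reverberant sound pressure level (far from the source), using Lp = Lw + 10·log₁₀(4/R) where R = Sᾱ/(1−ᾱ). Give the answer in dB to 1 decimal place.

87.3 dB

A = 12.475 sabins; S = 320.3 m².
ᾱ = 12.475/320.3 = 0.0389; R = Sᾱ/(1−ᾱ) = 12.475/(1−0.0389) = 12.980 m².
Lp = Lw + 10 log₁₀(4/R) = 92.4 -5.11 = 87.3 dB.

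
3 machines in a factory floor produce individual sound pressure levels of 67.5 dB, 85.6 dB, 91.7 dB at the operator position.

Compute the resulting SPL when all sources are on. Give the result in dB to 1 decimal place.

Converting to relative power and adding: 10^(67.5/10) + 10^(85.6/10) + 10^(91.7/10) = 1.848e+09.
L_total = 10·log₁₀(1.848e+09) = 92.7 dB.

92.7 dB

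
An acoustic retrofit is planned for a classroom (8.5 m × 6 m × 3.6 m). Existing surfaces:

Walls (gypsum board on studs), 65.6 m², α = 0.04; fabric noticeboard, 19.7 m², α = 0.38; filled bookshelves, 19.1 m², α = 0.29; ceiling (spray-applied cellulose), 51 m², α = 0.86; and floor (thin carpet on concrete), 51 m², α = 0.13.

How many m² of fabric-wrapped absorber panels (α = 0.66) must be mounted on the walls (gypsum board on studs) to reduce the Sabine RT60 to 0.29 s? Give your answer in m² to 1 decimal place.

A₁ = Σ Sᵢαᵢ = 65.6*0.04 + 19.7*0.38 + 19.1*0.29 + 51*0.86 + 51*0.13 = 66.139 sabins.
Required A₂ = 0.161·183.6/0.29 = 101.930 sabins.
ΔA needed = 101.930 − 66.139 = 35.791 sabins.
Each m² of panel replacing the walls (gypsum board on studs) adds (0.66 − 0.04) = 0.62 sabins.
Area = ΔA/Δα = 35.791/0.62 = 57.7 m².

57.7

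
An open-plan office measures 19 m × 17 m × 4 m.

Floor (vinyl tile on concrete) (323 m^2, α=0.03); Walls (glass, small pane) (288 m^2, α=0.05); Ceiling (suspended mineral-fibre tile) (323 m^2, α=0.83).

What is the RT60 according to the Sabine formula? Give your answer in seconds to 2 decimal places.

0.71 s

A = Σ Sᵢαᵢ = 323·0.03 + 288·0.05 + 323·0.83 = 292.180 sabins.
Room volume: 1292 m³.
Sabine: RT60 = 0.161 × 1292 / 292.180 = 0.71 s.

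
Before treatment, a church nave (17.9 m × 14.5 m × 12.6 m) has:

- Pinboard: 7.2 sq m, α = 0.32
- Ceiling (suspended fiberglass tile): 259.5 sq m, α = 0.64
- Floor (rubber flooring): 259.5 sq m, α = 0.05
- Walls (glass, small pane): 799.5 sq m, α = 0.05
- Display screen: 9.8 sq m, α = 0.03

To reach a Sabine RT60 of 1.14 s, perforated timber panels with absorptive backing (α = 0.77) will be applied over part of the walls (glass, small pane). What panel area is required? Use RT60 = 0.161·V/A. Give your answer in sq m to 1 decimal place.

A₁ = Σ Sᵢαᵢ = 7.2*0.32 + 259.5*0.64 + 259.5*0.05 + 799.5*0.05 + 9.8*0.03 = 221.628 sabins.
V = 3270.33 m³. Target absorption A₂ = 0.161 × 3270.33 / 1.14 = 461.862 sabins.
ΔA needed = 461.862 − 221.628 = 240.234 sabins.
Net gain per sq m: Δα = 0.77 − 0.05 = 0.72.
Area = ΔA/Δα = 240.234/0.72 = 333.7 sq m.

333.7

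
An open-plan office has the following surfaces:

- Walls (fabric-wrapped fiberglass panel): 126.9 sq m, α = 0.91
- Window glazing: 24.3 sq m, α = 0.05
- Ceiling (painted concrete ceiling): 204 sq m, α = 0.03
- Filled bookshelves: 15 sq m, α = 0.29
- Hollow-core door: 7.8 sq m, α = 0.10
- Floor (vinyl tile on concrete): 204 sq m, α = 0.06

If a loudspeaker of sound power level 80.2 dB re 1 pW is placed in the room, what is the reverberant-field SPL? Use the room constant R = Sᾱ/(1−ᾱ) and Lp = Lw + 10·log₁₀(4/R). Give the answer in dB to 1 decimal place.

63.6 dB

A = 140.184 sabins; S = 582.0 sq m.
ᾱ = 140.184/582.0 = 0.2409; R = Sᾱ/(1−ᾱ) = 140.184/(1−0.2409) = 184.671 sq m.
Lp = 80.2 + 10·log₁₀(4/184.671) = 80.2 + (-16.64) = 63.6 dB.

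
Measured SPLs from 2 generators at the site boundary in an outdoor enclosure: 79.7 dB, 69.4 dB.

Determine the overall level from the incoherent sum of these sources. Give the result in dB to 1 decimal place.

Σ 10^(Lᵢ/10) = 1.02e+08.
Back to dB: 10·log₁₀ Σ = 80.1 dB.

80.1 dB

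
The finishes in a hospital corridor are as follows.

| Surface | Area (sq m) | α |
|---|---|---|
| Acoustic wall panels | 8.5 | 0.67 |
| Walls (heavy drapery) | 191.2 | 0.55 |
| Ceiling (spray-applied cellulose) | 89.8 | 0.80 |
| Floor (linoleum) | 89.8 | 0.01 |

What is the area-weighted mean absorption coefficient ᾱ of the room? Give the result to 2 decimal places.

0.48

Total surface area S = 379.3 sq m.
A = 8.5×0.67 + 191.2×0.55 + 89.8×0.80 + 89.8×0.01 = 183.593 sabins.
ᾱ = 183.593 / 379.3 = 0.48.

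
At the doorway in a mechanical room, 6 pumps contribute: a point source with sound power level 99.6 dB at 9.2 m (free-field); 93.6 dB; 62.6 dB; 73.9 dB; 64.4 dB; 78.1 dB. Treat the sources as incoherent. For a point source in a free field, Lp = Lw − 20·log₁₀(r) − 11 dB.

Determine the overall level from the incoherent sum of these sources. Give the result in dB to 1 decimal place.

Source at 9.2 m: Lp = 99.6 − 20·log₁₀(9.2) − 11 = 69.3 dB.
Σ 10^(Lᵢ/10) = 2.393e+09.
Back to dB: 10·log₁₀ Σ = 93.8 dB.

93.8 dB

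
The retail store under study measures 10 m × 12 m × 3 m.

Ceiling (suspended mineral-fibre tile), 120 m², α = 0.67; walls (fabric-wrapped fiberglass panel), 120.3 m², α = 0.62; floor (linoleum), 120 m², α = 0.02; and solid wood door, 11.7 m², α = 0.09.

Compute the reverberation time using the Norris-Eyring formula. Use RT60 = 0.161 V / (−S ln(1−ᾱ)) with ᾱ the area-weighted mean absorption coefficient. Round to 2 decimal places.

S = Σ Sᵢ = 372.0 m².
Absorption A = 120×0.67 + 120.3×0.62 + 120×0.02 + 11.7×0.09 = 158.439 sabins.
Mean coefficient ᾱ = A/S = 0.4259.
Eyring denominator: −S ln(1−ᾱ) = 206.442.
V = 10 × 12 × 3 = 360 m³.
T = 0.161·V/[−S·ln(1−ᾱ)] = 0.161·360/206.442 = 0.28 s.

0.28 sec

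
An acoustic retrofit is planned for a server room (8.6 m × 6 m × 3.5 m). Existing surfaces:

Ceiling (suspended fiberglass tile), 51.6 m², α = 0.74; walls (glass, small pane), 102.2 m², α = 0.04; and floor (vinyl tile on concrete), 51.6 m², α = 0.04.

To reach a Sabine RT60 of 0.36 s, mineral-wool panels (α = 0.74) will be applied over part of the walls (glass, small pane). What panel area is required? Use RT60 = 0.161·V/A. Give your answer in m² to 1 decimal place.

52.0

Total absorption A₁ = 51.6×0.74 + 102.2×0.04 + 51.6×0.04
  = 38.184 + 4.088 + 2.064 = 44.336 m² sabins.
V = 180.6 m³. Target absorption A₂ = 0.161 × 180.6 / 0.36 = 80.768 sabins.
ΔA needed = 80.768 − 44.336 = 36.432 sabins.
Net gain per m²: Δα = 0.74 − 0.04 = 0.70.
Area = ΔA/Δα = 36.432/0.70 = 52.0 m².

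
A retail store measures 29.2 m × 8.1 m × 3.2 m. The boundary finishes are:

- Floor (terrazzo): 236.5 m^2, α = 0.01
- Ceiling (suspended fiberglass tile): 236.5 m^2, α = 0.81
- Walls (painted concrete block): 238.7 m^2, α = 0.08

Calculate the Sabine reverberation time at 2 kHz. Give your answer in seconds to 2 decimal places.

A = Σ Sᵢαᵢ = 236.5·0.01 + 236.5·0.81 + 238.7·0.08 = 213.026 sabins.
V = 29.2·8.1·3.2 = 756.864 m³.
Sabine: RT60 = 0.161 × 756.864 / 213.026 = 0.57 s.

0.57 s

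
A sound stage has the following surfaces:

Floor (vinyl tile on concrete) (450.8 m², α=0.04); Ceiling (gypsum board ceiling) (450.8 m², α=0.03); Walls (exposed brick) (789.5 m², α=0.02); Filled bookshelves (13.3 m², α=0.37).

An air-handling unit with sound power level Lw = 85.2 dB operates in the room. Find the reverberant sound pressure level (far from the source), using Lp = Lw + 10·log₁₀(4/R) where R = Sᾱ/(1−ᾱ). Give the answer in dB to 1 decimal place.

Σ(Sᵢαᵢ) = 450.8·0.04 + 450.8·0.03 + 789.5·0.02 + 13.3·0.37 = 52.267; total area S = 1704.4 m².
ᾱ = 52.267/1704.4 = 0.0307; R = Sᾱ/(1−ᾱ) = 52.267/(1−0.0307) = 53.922 m².
Lp = Lw + 10 log₁₀(4/R) = 85.2 -11.30 = 73.9 dB.

73.9 dB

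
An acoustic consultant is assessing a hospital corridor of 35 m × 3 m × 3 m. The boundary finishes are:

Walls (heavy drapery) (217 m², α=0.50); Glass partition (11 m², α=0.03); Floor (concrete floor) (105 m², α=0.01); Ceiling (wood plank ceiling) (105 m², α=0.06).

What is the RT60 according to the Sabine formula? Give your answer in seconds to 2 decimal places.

Summing Sᵢαᵢ: 108.500 + 0.330 + 1.050 + 6.300 → A = 116.180 sabins.
V = 35·3·3 = 315 m³.
RT60 = 0.161 · V / A = 0.161 × 315 / 116.180 = 0.44 s.

0.44 seconds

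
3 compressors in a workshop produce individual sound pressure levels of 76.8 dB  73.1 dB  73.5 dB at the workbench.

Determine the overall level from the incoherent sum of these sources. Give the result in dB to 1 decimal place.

Σ 10^(Lᵢ/10) = 9.067e+07.
Back to dB: 10·log₁₀ Σ = 79.6 dB.

79.6 dB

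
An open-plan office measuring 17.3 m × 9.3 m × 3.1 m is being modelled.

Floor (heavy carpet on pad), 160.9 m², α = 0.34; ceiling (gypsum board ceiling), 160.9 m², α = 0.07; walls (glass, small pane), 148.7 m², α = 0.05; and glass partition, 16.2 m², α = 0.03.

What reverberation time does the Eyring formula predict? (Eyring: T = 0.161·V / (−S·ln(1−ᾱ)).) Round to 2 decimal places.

S = Σ Sᵢ = 486.7 m².
Absorption A = 160.9·0.34 + 160.9·0.07 + 148.7·0.05 + 16.2·0.03 = 73.890 sabins.
ᾱ = 73.890 / 486.7 = 0.1518.
−S·ln(1−ᾱ) = −486.7 × ln(1 − 0.1518) = 80.130.
V = 17.3 × 9.3 × 3.1 = 498.759 m³.
T = 0.161·V/[−S·ln(1−ᾱ)] = 0.161·498.759/80.130 = 1.00 s.

1.00 sec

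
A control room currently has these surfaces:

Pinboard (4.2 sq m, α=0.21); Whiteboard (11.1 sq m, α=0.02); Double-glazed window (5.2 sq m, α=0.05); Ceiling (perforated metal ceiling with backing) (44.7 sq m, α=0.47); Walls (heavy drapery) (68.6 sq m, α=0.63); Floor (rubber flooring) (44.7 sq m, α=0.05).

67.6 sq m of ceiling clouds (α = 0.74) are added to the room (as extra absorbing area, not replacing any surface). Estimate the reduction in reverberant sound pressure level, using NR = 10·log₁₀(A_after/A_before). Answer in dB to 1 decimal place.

A_before = Σ Sᵢαᵢ = 4.2×0.21 + 11.1×0.02 + 5.2×0.05 + 44.7×0.47 + 68.6×0.63 + 44.7×0.05 = 67.826 sabins.
Treatment contributes 67.6·0.74 = 50.024 sabins.
New total A_after = 117.850 sabins.
Reduction = 10 log₁₀(A_after/A_before) = 10 log₁₀(1.7375) = 2.4 dB.

2.4 dB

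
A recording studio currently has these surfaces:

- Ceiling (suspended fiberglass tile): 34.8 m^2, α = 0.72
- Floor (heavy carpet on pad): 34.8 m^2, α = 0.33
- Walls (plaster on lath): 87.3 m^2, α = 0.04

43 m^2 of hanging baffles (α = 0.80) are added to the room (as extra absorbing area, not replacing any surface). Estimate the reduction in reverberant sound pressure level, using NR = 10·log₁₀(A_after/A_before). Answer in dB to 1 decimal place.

2.7 dB

Total absorption A_before = 34.8×0.72 + 34.8×0.33 + 87.3×0.04
  = 25.056 + 11.484 + 3.492 = 40.032 m^2 sabins.
Treatment contributes 43·0.80 = 34.400 sabins.
New total A_after = 74.432 sabins.
Reduction = 10 log₁₀(A_after/A_before) = 10 log₁₀(1.8593) = 2.7 dB.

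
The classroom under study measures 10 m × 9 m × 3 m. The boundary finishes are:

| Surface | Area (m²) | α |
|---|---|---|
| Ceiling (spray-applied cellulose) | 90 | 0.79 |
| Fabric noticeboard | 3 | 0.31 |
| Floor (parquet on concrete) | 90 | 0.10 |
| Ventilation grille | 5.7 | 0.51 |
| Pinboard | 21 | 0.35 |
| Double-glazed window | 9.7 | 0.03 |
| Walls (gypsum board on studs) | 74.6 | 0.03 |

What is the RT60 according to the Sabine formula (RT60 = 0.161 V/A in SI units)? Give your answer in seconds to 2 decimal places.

A = Σ Sᵢαᵢ = 90*0.79 + 3*0.31 + 90*0.10 + 5.7*0.51 + 21*0.35 + 9.7*0.03 + 74.6*0.03 = 93.816 sabins.
Room volume: 270 m³.
Sabine: RT60 = 0.161 × 270 / 93.816 = 0.46 s.

0.46 s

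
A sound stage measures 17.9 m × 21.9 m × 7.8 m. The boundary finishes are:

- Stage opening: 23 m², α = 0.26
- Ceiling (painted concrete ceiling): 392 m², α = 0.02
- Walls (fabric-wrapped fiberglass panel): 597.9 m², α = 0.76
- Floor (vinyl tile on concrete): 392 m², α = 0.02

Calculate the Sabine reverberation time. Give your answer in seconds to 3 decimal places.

1.034 s

Total absorption A = 23×0.26 + 392×0.02 + 597.9×0.76 + 392×0.02
  = 5.980 + 7.840 + 454.404 + 7.840 = 476.064 m² sabins.
Room volume: 3057.678 m³.
RT60 = 0.161 · V / A = 0.161 × 3057.678 / 476.064 = 1.034 s.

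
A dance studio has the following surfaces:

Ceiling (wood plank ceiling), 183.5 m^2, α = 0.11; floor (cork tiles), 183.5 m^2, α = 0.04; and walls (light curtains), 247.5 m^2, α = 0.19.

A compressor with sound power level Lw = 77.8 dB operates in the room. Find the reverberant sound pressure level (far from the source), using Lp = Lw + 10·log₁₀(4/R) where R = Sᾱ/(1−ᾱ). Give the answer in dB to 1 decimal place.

64.5 dB

A = 74.550 sabins; S = 614.5 m^2.
ᾱ = 0.1213, so room constant R = A/(1−ᾱ) = 84.841 m^2.
Lp = 77.8 + 10·log₁₀(4/84.841) = 77.8 + (-13.27) = 64.5 dB.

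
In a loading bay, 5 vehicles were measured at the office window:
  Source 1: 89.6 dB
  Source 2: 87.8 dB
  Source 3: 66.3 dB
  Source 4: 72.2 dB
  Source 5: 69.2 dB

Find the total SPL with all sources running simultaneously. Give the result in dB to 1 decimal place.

Sum in the linear (power) domain: Σ 10^(Lᵢ/10) = 10^(89.6/10) + 10^(87.8/10) + 10^(66.3/10) + 10^(72.2/10) + 10^(69.2/10) = 1.544e+09.
L_total = 10·log₁₀(1.544e+09) = 91.9 dB.

91.9 dB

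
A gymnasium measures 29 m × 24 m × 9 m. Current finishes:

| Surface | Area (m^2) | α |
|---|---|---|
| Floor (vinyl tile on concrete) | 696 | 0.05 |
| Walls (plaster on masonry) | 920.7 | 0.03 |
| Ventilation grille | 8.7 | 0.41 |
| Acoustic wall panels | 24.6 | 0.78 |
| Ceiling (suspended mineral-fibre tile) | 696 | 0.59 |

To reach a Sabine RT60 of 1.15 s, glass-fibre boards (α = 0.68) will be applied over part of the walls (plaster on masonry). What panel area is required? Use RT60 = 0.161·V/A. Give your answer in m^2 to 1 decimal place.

586.4

Summing Sᵢαᵢ: 34.800 + 27.621 + 3.567 + 19.188 + 410.640 → A₁ = 495.816 sabins.
V = 6264 m³. Target absorption A₂ = 0.161 × 6264 / 1.15 = 876.960 sabins.
ΔA needed = 876.960 − 495.816 = 381.144 sabins.
Net gain per m^2: Δα = 0.68 − 0.03 = 0.65.
Panel area = 381.144 / 0.65 = 586.4 m^2.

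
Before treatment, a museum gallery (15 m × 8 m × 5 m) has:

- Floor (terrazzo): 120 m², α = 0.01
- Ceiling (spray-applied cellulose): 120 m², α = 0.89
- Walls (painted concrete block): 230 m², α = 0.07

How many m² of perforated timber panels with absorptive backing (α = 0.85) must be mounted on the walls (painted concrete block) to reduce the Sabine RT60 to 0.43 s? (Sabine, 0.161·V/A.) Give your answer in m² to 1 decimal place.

Equivalent absorption area: A₁ = 120·0.01 + 120·0.89 + 230·0.07 = 124.100 m².
Required A₂ = 0.161·600/0.43 = 224.651 sabins.
ΔA needed = 224.651 − 124.100 = 100.551 sabins.
Net gain per m²: Δα = 0.85 − 0.07 = 0.78.
Area = ΔA/Δα = 100.551/0.78 = 128.9 m².

128.9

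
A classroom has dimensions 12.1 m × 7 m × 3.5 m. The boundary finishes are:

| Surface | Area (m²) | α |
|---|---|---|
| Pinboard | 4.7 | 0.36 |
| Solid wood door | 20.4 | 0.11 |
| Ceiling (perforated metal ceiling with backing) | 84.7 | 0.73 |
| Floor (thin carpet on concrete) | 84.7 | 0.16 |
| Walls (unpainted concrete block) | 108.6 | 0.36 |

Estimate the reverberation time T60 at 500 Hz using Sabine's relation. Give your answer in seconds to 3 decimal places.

0.403 s

Summing Sᵢαᵢ: 1.692 + 2.244 + 61.831 + 13.552 + 39.096 → A = 118.415 sabins.
V = 12.1·7·3.5 = 296.45 m³.
T = 0.161 V/A = 0.161·296.45/118.415 = 0.403 s.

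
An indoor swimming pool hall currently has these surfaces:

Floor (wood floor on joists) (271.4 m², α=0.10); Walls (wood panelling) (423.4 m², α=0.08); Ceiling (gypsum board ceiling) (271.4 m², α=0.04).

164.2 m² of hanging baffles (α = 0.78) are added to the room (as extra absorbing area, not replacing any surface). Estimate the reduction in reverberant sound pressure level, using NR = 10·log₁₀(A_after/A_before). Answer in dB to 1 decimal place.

Equivalent absorption area: A_before = 271.4×0.10 + 423.4×0.08 + 271.4×0.04 = 71.868 m².
Treatment contributes 164.2·0.78 = 128.076 sabins.
A_after = 71.868 + 128.076 = 199.944 sabins.
NR = 10·log₁₀(199.944/71.868) = 4.4 dB.

4.4 dB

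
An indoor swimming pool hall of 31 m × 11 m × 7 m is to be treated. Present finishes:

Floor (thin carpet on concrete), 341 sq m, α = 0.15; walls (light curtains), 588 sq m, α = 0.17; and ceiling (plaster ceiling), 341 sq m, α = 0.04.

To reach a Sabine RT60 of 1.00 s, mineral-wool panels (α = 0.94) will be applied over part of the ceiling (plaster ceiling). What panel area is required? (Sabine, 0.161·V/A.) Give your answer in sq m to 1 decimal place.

244.0

Summing Sᵢαᵢ: 51.150 + 99.960 + 13.640 → A₁ = 164.750 sabins.
V = 2387 m³. Target absorption A₂ = 0.161 × 2387 / 1.00 = 384.307 sabins.
ΔA needed = 384.307 − 164.750 = 219.557 sabins.
Net gain per sq m: Δα = 0.94 − 0.04 = 0.90.
Area = ΔA/Δα = 219.557/0.90 = 244.0 sq m.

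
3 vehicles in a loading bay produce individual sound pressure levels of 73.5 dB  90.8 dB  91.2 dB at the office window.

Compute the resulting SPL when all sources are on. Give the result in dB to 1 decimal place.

Sum in the linear (power) domain: Σ 10^(Lᵢ/10) = 10^(73.5/10) + 10^(90.8/10) + 10^(91.2/10) = 2.543e+09.
L_total = 10·log₁₀(2.543e+09) = 94.1 dB.

94.1 dB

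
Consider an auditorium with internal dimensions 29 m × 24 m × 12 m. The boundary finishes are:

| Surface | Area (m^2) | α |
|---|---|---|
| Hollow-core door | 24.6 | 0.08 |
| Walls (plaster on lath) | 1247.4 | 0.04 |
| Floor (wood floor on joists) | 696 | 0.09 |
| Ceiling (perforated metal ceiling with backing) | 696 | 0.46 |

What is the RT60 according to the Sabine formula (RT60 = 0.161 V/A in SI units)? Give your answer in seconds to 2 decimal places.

Total absorption A = 24.6·0.08 + 1247.4·0.04 + 696·0.09 + 696·0.46
  = 1.968 + 49.896 + 62.640 + 320.160 = 434.664 m^2 sabins.
Volume V = 29 × 24 × 12 = 8352 m³.
RT60 = 0.161 · V / A = 0.161 × 8352 / 434.664 = 3.09 s.

3.09 seconds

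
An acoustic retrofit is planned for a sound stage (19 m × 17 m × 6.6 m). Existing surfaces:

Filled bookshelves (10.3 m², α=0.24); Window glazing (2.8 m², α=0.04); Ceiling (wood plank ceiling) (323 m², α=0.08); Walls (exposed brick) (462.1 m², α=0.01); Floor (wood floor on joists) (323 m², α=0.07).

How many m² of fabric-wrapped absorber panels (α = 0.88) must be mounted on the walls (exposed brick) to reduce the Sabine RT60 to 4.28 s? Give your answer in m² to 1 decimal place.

28.2

Equivalent absorption area: A₁ = 10.3·0.24 + 2.8·0.04 + 323·0.08 + 462.1·0.01 + 323·0.07 = 55.655 m².
Required A₂ = 0.161·2131.8/4.28 = 80.192 sabins.
ΔA needed = 80.192 − 55.655 = 24.537 sabins.
Each m² of panel replacing the walls (exposed brick) adds (0.88 − 0.01) = 0.87 sabins.
Panel area = 24.537 / 0.87 = 28.2 m².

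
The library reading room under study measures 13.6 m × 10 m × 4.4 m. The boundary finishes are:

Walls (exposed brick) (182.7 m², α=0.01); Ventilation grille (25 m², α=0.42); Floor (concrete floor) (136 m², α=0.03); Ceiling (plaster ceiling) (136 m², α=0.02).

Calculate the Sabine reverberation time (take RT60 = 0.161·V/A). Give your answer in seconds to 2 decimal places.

A = Σ Sᵢαᵢ = 182.7*0.01 + 25*0.42 + 136*0.03 + 136*0.02 = 19.127 sabins.
Room volume: 598.4 m³.
RT60 = 0.161 · V / A = 0.161 × 598.4 / 19.127 = 5.04 s.

5.04 s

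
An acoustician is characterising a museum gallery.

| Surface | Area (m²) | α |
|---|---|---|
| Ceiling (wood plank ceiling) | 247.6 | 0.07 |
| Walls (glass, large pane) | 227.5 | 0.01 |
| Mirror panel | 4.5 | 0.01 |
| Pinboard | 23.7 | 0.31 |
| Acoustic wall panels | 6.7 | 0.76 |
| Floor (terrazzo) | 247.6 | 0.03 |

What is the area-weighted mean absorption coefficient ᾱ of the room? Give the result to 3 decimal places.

S = Σ Sᵢ = 247.6 + 227.5 + 4.5 + 23.7 + 6.7 + 247.6 = 757.6 m².
Weighted sum Σ Sα = 39.519.
ᾱ = A/S = 0.052.

0.052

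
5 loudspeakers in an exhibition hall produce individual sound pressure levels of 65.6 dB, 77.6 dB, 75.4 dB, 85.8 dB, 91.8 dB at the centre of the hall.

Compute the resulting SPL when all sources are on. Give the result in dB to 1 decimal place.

Converting to relative power and adding: 10^(65.6/10) + 10^(77.6/10) + 10^(75.4/10) + 10^(85.8/10) + 10^(91.8/10) = 1.99e+09.
Back to dB: 10·log₁₀ Σ = 93.0 dB.

93.0 dB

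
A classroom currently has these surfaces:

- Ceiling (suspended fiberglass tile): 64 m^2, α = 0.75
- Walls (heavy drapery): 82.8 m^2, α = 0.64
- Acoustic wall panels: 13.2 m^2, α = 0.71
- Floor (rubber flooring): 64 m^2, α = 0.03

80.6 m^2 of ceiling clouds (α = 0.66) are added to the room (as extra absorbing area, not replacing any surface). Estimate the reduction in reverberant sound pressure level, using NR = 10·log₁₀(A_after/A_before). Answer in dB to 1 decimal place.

1.7 dB

A_before = Σ Sᵢαᵢ = 64·0.75 + 82.8·0.64 + 13.2·0.71 + 64·0.03 = 112.284 sabins.
Added absorption = 80.6 × 0.66 = 53.196 sabins.
A_after = 112.284 + 53.196 = 165.480 sabins.
Reduction = 10 log₁₀(A_after/A_before) = 10 log₁₀(1.4738) = 1.7 dB.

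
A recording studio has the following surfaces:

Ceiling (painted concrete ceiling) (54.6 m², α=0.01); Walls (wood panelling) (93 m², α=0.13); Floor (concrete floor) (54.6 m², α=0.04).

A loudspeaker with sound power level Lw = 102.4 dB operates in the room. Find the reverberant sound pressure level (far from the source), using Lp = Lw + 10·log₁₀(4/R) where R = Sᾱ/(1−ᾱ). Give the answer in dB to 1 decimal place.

A = 14.820 sabins; S = 202.2 m².
ᾱ = 14.820/202.2 = 0.0733; R = Sᾱ/(1−ᾱ) = 14.820/(1−0.0733) = 15.992 m².
Lp = 102.4 + 10·log₁₀(4/15.992) = 102.4 + (-6.02) = 96.4 dB.

96.4 dB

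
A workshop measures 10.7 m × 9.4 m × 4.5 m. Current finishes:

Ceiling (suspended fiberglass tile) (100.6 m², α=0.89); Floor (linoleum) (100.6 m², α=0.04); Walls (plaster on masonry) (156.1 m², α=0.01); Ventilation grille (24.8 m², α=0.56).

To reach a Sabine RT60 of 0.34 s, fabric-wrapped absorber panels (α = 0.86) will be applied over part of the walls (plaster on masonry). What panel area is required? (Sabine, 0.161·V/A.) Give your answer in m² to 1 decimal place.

123.9

Total absorption A₁ = 100.6·0.89 + 100.6·0.04 + 156.1·0.01 + 24.8·0.56
  = 89.534 + 4.024 + 1.561 + 13.888 = 109.007 m² sabins.
V = 452.61 m³. Target absorption A₂ = 0.161 × 452.61 / 0.34 = 214.324 sabins.
Absorption to add: 214.324 − 109.007 = 105.317 sabins.
Each m² of panel replacing the walls (plaster on masonry) adds (0.86 − 0.01) = 0.85 sabins.
Area = ΔA/Δα = 105.317/0.85 = 123.9 m².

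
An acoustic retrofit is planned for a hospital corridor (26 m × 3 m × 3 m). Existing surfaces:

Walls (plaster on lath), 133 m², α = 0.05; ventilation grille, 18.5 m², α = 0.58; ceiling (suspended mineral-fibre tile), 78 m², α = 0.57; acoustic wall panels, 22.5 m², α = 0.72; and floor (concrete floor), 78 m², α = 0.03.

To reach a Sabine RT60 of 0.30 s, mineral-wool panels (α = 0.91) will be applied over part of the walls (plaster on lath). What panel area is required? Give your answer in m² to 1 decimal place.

Equivalent absorption area: A₁ = 133*0.05 + 18.5*0.58 + 78*0.57 + 22.5*0.72 + 78*0.03 = 80.380 m².
V = 234 m³. Target absorption A₂ = 0.161 × 234 / 0.30 = 125.580 sabins.
Absorption to add: 125.580 − 80.380 = 45.200 sabins.
Each m² of panel replacing the walls (plaster on lath) adds (0.91 − 0.05) = 0.86 sabins.
Panel area = 45.200 / 0.86 = 52.6 m².

52.6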